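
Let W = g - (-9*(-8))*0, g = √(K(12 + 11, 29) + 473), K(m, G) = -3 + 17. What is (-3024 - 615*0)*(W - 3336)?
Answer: 10088064 - 3024*√487 ≈ 1.0021e+7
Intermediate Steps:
K(m, G) = 14
g = √487 (g = √(14 + 473) = √487 ≈ 22.068)
W = √487 (W = √487 - (-9*(-8))*0 = √487 - 72*0 = √487 - 1*0 = √487 + 0 = √487 ≈ 22.068)
(-3024 - 615*0)*(W - 3336) = (-3024 - 615*0)*(√487 - 3336) = (-3024 + 0)*(-3336 + √487) = -3024*(-3336 + √487) = 10088064 - 3024*√487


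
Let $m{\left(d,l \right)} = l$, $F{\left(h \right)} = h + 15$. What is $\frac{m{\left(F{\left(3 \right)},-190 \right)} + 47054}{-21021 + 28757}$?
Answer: $\frac{5858}{967} \approx 6.0579$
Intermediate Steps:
$F{\left(h \right)} = 15 + h$
$\frac{m{\left(F{\left(3 \right)},-190 \right)} + 47054}{-21021 + 28757} = \frac{-190 + 47054}{-21021 + 28757} = \frac{46864}{7736} = 46864 \cdot \frac{1}{7736} = \frac{5858}{967}$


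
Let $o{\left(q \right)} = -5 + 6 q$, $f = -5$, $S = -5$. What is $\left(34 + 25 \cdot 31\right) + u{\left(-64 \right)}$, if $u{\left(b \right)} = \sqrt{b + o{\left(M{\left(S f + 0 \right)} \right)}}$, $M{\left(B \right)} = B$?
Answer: $818$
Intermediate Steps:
$u{\left(b \right)} = \sqrt{145 + b}$ ($u{\left(b \right)} = \sqrt{b - \left(5 - 6 \left(\left(-5\right) \left(-5\right) + 0\right)\right)} = \sqrt{b - \left(5 - 6 \left(25 + 0\right)\right)} = \sqrt{b + \left(-5 + 6 \cdot 25\right)} = \sqrt{b + \left(-5 + 150\right)} = \sqrt{b + 145} = \sqrt{145 + b}$)
$\left(34 + 25 \cdot 31\right) + u{\left(-64 \right)} = \left(34 + 25 \cdot 31\right) + \sqrt{145 - 64} = \left(34 + 775\right) + \sqrt{81} = 809 + 9 = 818$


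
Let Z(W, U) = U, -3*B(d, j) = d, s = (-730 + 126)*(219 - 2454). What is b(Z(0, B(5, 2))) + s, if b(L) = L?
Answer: 4049815/3 ≈ 1.3499e+6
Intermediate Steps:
s = 1349940 (s = -604*(-2235) = 1349940)
B(d, j) = -d/3
b(Z(0, B(5, 2))) + s = -⅓*5 + 1349940 = -5/3 + 1349940 = 4049815/3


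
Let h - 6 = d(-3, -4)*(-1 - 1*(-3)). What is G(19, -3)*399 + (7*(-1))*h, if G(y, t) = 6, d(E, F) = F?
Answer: 2408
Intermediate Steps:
h = -2 (h = 6 - 4*(-1 - 1*(-3)) = 6 - 4*(-1 + 3) = 6 - 4*2 = 6 - 8 = -2)
G(19, -3)*399 + (7*(-1))*h = 6*399 + (7*(-1))*(-2) = 2394 - 7*(-2) = 2394 + 14 = 2408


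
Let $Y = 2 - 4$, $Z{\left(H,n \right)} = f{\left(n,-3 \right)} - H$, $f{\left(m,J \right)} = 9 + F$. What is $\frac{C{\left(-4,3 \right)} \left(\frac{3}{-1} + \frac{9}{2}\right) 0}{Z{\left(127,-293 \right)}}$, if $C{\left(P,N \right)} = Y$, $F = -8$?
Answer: $0$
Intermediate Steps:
$f{\left(m,J \right)} = 1$ ($f{\left(m,J \right)} = 9 - 8 = 1$)
$Z{\left(H,n \right)} = 1 - H$
$Y = -2$ ($Y = 2 - 4 = -2$)
$C{\left(P,N \right)} = -2$
$\frac{C{\left(-4,3 \right)} \left(\frac{3}{-1} + \frac{9}{2}\right) 0}{Z{\left(127,-293 \right)}} = \frac{- 2 \left(\frac{3}{-1} + \frac{9}{2}\right) 0}{1 - 127} = \frac{- 2 \left(3 \left(-1\right) + 9 \cdot \frac{1}{2}\right) 0}{1 - 127} = \frac{- 2 \left(-3 + \frac{9}{2}\right) 0}{-126} = \left(-2\right) \frac{3}{2} \cdot 0 \left(- \frac{1}{126}\right) = \left(-3\right) 0 \left(- \frac{1}{126}\right) = 0 \left(- \frac{1}{126}\right) = 0$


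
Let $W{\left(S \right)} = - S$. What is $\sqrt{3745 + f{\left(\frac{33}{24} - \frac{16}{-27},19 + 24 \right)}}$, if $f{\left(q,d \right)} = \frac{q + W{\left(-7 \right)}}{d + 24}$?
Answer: $\frac{\sqrt{21788229954}}{2412} \approx 61.198$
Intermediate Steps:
$f{\left(q,d \right)} = \frac{7 + q}{24 + d}$ ($f{\left(q,d \right)} = \frac{q - -7}{d + 24} = \frac{q + 7}{24 + d} = \frac{7 + q}{24 + d}$)
$\sqrt{3745 + f{\left(\frac{33}{24} - \frac{16}{-27},19 + 24 \right)}} = \sqrt{3745 + \frac{7 + \left(\frac{33}{24} - \frac{16}{-27}\right)}{24 + \left(19 + 24\right)}} = \sqrt{3745 + \frac{7 + \left(33 \cdot \frac{1}{24} - - \frac{16}{27}\right)}{24 + 43}} = \sqrt{3745 + \frac{7 + \left(\frac{11}{8} + \frac{16}{27}\right)}{67}} = \sqrt{3745 + \frac{7 + \frac{425}{216}}{67}} = \sqrt{3745 + \frac{1}{67} \cdot \frac{1937}{216}} = \sqrt{3745 + \frac{1937}{14472}} = \sqrt{\frac{54199577}{14472}} = \frac{\sqrt{21788229954}}{2412}$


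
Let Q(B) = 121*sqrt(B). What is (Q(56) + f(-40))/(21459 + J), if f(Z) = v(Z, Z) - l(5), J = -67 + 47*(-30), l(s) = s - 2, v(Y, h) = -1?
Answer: -2/9991 + 121*sqrt(14)/9991 ≈ 0.045115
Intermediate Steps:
l(s) = -2 + s
J = -1477 (J = -67 - 1410 = -1477)
f(Z) = -4 (f(Z) = -1 - (-2 + 5) = -1 - 1*3 = -1 - 3 = -4)
(Q(56) + f(-40))/(21459 + J) = (121*sqrt(56) - 4)/(21459 - 1477) = (121*(2*sqrt(14)) - 4)/19982 = (242*sqrt(14) - 4)*(1/19982) = (-4 + 242*sqrt(14))*(1/19982) = -2/9991 + 121*sqrt(14)/9991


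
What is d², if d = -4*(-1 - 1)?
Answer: 64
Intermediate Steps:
d = 8 (d = -4*(-2) = 8)
d² = 8² = 64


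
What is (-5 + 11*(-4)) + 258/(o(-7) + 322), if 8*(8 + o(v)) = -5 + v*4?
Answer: -119407/2479 ≈ -48.167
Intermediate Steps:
o(v) = -69/8 + v/2 (o(v) = -8 + (-5 + v*4)/8 = -8 + (-5 + 4*v)/8 = -8 + (-5/8 + v/2) = -69/8 + v/2)
(-5 + 11*(-4)) + 258/(o(-7) + 322) = (-5 + 11*(-4)) + 258/((-69/8 + (1/2)*(-7)) + 322) = (-5 - 44) + 258/((-69/8 - 7/2) + 322) = -49 + 258/(-97/8 + 322) = -49 + 258/(2479/8) = -49 + (8/2479)*258 = -49 + 2064/2479 = -119407/2479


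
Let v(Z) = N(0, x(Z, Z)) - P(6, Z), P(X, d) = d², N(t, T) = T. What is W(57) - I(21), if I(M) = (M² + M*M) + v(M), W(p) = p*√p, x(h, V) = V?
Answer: -462 + 57*√57 ≈ -31.659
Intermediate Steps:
v(Z) = Z - Z²
W(p) = p^(3/2)
I(M) = 2*M² + M*(1 - M) (I(M) = (M² + M*M) + M*(1 - M) = (M² + M²) + M*(1 - M) = 2*M² + M*(1 - M))
W(57) - I(21) = 57^(3/2) - 21*(1 + 21) = 57*√57 - 21*22 = 57*√57 - 1*462 = 57*√57 - 462 = -462 + 57*√57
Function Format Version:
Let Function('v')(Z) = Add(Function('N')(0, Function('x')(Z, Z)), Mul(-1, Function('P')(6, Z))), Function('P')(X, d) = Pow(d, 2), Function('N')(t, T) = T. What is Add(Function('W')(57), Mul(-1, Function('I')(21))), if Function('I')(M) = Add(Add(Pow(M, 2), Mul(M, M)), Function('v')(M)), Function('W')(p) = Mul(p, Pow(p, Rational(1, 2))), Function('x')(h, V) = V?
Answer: Add(-462, Mul(57, Pow(57, Rational(1, 2)))) ≈ -31.659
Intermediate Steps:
Function('v')(Z) = Add(Z, Mul(-1, Pow(Z, 2)))
Function('W')(p) = Pow(p, Rational(3, 2))
Function('I')(M) = Add(Mul(2, Pow(M, 2)), Mul(M, Add(1, Mul(-1, M)))) (Function('I')(M) = Add(Add(Pow(M, 2), Mul(M, M)), Mul(M, Add(1, Mul(-1, M)))) = Add(Add(Pow(M, 2), Pow(M, 2)), Mul(M, Add(1, Mul(-1, M)))) = Add(Mul(2, Pow(M, 2)), Mul(M, Add(1, Mul(-1, M)))))
Add(Function('W')(57), Mul(-1, Function('I')(21))) = Add(Pow(57, Rational(3, 2)), Mul(-1, Mul(21, Add(1, 21)))) = Add(Mul(57, Pow(57, Rational(1, 2))), Mul(-1, Mul(21, 22))) = Add(Mul(57, Pow(57, Rational(1, 2))), Mul(-1, 462)) = Add(Mul(57, Pow(57, Rational(1, 2))), -462) = Add(-462, Mul(57, Pow(57, Rational(1, 2))))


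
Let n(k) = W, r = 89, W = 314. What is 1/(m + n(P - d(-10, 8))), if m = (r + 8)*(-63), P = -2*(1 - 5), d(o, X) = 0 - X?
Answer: -1/5797 ≈ -0.00017250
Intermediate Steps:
d(o, X) = -X
P = 8 (P = -2*(-4) = 8)
n(k) = 314
m = -6111 (m = (89 + 8)*(-63) = 97*(-63) = -6111)
1/(m + n(P - d(-10, 8))) = 1/(-6111 + 314) = 1/(-5797) = -1/5797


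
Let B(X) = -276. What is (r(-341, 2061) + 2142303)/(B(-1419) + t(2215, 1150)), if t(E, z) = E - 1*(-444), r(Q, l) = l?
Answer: 2144364/2383 ≈ 899.86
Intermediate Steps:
t(E, z) = 444 + E (t(E, z) = E + 444 = 444 + E)
(r(-341, 2061) + 2142303)/(B(-1419) + t(2215, 1150)) = (2061 + 2142303)/(-276 + (444 + 2215)) = 2144364/(-276 + 2659) = 2144364/2383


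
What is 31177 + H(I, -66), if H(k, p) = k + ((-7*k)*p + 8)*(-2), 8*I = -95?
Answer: 336973/8 ≈ 42122.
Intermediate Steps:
I = -95/8 (I = (⅛)*(-95) = -95/8 ≈ -11.875)
H(k, p) = -16 + k + 14*k*p (H(k, p) = k + (-7*k*p + 8)*(-2) = k + (8 - 7*k*p)*(-2) = k + (-16 + 14*k*p) = -16 + k + 14*k*p)
31177 + H(I, -66) = 31177 + (-16 - 95/8 + 14*(-95/8)*(-66)) = 31177 + (-16 - 95/8 + 21945/2) = 31177 + 87557/8 = 336973/8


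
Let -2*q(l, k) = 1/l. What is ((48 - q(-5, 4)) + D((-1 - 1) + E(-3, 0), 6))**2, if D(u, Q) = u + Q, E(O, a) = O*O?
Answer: 370881/100 ≈ 3708.8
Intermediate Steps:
q(l, k) = -1/(2*l)
E(O, a) = O**2
D(u, Q) = Q + u
((48 - q(-5, 4)) + D((-1 - 1) + E(-3, 0), 6))**2 = ((48 - (-1)/(2*(-5))) + (6 + ((-1 - 1) + (-3)**2)))**2 = ((48 - (-1)*(-1)/(2*5)) + (6 + (-2 + 9)))**2 = ((48 - 1*1/10) + (6 + 7))**2 = ((48 - 1/10) + 13)**2 = (479/10 + 13)**2 = (609/10)**2 = 370881/100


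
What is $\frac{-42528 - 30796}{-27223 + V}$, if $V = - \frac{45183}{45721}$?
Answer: $\frac{1676223302}{622353983} \approx 2.6934$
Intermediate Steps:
$V = - \frac{45183}{45721}$ ($V = \left(-45183\right) \frac{1}{45721} = - \frac{45183}{45721} \approx -0.98823$)
$\frac{-42528 - 30796}{-27223 + V} = \frac{-42528 - 30796}{-27223 - \frac{45183}{45721}} = - \frac{73324}{- \frac{1244707966}{45721}} = \left(-73324\right) \left(- \frac{45721}{1244707966}\right) = \frac{1676223302}{622353983}$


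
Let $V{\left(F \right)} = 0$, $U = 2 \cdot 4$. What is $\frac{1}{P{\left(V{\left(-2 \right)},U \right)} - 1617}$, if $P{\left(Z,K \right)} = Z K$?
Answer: $- \frac{1}{1617} \approx -0.00061843$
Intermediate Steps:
$U = 8$
$P{\left(Z,K \right)} = K Z$
$\frac{1}{P{\left(V{\left(-2 \right)},U \right)} - 1617} = \frac{1}{8 \cdot 0 - 1617} = \frac{1}{0 - 1617} = \frac{1}{-1617} = - \frac{1}{1617}$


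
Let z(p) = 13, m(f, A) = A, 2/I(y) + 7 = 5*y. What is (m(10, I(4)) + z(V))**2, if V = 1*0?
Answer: 29241/169 ≈ 173.02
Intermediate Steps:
I(y) = 2/(-7 + 5*y)
V = 0
(m(10, I(4)) + z(V))**2 = (2/(-7 + 5*4) + 13)**2 = (2/(-7 + 20) + 13)**2 = (2/13 + 13)**2 = (171/13)**2 = 29241/169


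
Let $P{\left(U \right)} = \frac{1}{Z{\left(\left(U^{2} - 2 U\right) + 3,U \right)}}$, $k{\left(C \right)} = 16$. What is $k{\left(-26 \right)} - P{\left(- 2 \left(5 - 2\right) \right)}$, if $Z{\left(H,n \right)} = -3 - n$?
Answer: $\frac{47}{3} \approx 15.667$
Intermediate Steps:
$P{\left(U \right)} = \frac{1}{-3 - U}$
$k{\left(-26 \right)} - P{\left(- 2 \left(5 - 2\right) \right)} = 16 - - \frac{1}{3 - 2 \left(5 - 2\right)} = 16 - - \frac{1}{3 - 6} = 16 - - \frac{1}{-3} = 16 - \left(-1\right) \left(- \frac{1}{3}\right) = 16 - \frac{1}{3} = \frac{47}{3}$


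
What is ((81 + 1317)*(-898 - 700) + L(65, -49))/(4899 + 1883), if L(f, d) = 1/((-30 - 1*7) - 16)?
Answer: -118402213/359446 ≈ -329.40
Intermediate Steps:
L(f, d) = -1/53 (L(f, d) = 1/((-30 - 7) - 16) = 1/(-37 - 16) = 1/(-53) = -1/53)
((81 + 1317)*(-898 - 700) + L(65, -49))/(4899 + 1883) = ((81 + 1317)*(-898 - 700) - 1/53)/(4899 + 1883) = (1398*(-1598) - 1/53)/6782 = (-2234004 - 1/53)*(1/6782) = -118402213/53*1/6782 = -118402213/359446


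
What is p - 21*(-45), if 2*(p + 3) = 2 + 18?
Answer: 952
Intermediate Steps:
p = 7 (p = -3 + (2 + 18)/2 = -3 + (1/2)*20 = -3 + 10 = 7)
p - 21*(-45) = 7 - 21*(-45) = 7 + 945 = 952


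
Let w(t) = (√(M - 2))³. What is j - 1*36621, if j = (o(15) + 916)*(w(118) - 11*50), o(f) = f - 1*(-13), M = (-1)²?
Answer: -555821 - 944*I ≈ -5.5582e+5 - 944.0*I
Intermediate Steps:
M = 1
w(t) = -I (w(t) = (√(1 - 2))³ = (√(-1))³ = I³ = -I)
o(f) = 13 + f (o(f) = f + 13 = 13 + f)
j = -519200 - 944*I (j = ((13 + 15) + 916)*(-I - 11*50) = (28 + 916)*(-I - 550) = 944*(-550 - I) = -519200 - 944*I ≈ -5.192e+5 - 944.0*I)
j - 1*36621 = (-519200 - 944*I) - 1*36621 = (-519200 - 944*I) - 36621 = -555821 - 944*I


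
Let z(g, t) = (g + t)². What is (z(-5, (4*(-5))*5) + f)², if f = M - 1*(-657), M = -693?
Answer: 120758121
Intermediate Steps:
f = -36 (f = -693 - 1*(-657) = -693 + 657 = -36)
(z(-5, (4*(-5))*5) + f)² = ((-5 + (4*(-5))*5)² - 36)² = ((-5 - 20*5)² - 36)² = ((-5 - 100)² - 36)² = ((-105)² - 36)² = (11025 - 36)² = 10989² = 120758121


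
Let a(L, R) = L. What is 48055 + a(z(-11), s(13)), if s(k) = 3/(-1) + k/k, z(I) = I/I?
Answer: 48056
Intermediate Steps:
z(I) = 1
s(k) = -2 (s(k) = 3*(-1) + 1 = -3 + 1 = -2)
48055 + a(z(-11), s(13)) = 48055 + 1 = 48056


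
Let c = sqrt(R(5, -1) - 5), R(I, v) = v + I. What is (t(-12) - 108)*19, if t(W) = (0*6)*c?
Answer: -2052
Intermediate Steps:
R(I, v) = I + v
c = I (c = sqrt((5 - 1) - 5) = sqrt(4 - 5) = sqrt(-1) = I ≈ 1.0*I)
t(W) = 0 (t(W) = (0*6)*I = 0*I = 0)
(t(-12) - 108)*19 = (0 - 108)*19 = -108*19 = -2052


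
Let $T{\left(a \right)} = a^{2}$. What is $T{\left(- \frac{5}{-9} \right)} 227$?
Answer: $\frac{5675}{81} \approx 70.062$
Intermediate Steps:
$T{\left(- \frac{5}{-9} \right)} 227 = \left(- \frac{5}{-9}\right)^{2} \cdot 227 = \left(\left(-5\right) \left(- \frac{1}{9}\right)\right)^{2} \cdot 227 = \left(\frac{5}{9}\right)^{2} \cdot 227 = \frac{25}{81} \cdot 227 = \frac{5675}{81}$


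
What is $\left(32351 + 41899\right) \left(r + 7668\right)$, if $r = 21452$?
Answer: $2162160000$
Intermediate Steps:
$\left(32351 + 41899\right) \left(r + 7668\right) = \left(32351 + 41899\right) \left(21452 + 7668\right) = 74250 \cdot 29120 = 2162160000$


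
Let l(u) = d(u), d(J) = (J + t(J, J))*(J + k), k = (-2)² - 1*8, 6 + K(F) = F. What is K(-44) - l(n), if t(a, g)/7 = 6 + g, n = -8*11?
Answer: -60954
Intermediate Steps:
n = -88
K(F) = -6 + F
k = -4 (k = 4 - 8 = -4)
t(a, g) = 42 + 7*g (t(a, g) = 7*(6 + g) = 42 + 7*g)
d(J) = (-4 + J)*(42 + 8*J) (d(J) = (J + (42 + 7*J))*(J - 4) = (42 + 8*J)*(-4 + J) = (-4 + J)*(42 + 8*J))
l(u) = -168 + 8*u² + 10*u
K(-44) - l(n) = (-6 - 44) - (-168 + 8*(-88)² + 10*(-88)) = -50 - (-168 + 8*7744 - 880) = -50 - (-168 + 61952 - 880) = -50 - 1*60904 = -50 - 60904 = -60954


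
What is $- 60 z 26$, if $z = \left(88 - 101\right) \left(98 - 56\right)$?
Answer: $851760$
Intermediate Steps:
$z = -546$ ($z = \left(-13\right) 42 = -546$)
$- 60 z 26 = \left(-60\right) \left(-546\right) 26 = 32760 \cdot 26 = 851760$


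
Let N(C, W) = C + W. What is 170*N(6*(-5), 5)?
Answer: -4250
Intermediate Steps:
170*N(6*(-5), 5) = 170*(6*(-5) + 5) = 170*(-30 + 5) = 170*(-25) = -4250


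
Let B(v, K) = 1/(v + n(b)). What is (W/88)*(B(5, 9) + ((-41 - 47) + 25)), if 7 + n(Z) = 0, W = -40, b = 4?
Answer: 635/22 ≈ 28.864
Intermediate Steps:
n(Z) = -7 (n(Z) = -7 + 0 = -7)
B(v, K) = 1/(-7 + v) (B(v, K) = 1/(v - 7) = 1/(-7 + v))
(W/88)*(B(5, 9) + ((-41 - 47) + 25)) = (-40/88)*(1/(-7 + 5) + ((-41 - 47) + 25)) = (-40*1/88)*(1/(-2) + (-88 + 25)) = -5*(-½ - 63)/11 = -5/11*(-127/2) = 635/22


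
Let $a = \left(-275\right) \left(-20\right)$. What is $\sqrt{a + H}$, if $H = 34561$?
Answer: $\sqrt{40061} \approx 200.15$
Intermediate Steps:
$a = 5500$
$\sqrt{a + H} = \sqrt{5500 + 34561} = \sqrt{40061}$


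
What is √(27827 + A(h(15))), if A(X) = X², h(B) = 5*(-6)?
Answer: √28727 ≈ 169.49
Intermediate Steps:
h(B) = -30
√(27827 + A(h(15))) = √(27827 + (-30)²) = √(27827 + 900) = √28727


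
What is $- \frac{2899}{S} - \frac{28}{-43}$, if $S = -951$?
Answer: $\frac{151285}{40893} \approx 3.6995$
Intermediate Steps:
$- \frac{2899}{S} - \frac{28}{-43} = - \frac{2899}{-951} - \frac{28}{-43} = \left(-2899\right) \left(- \frac{1}{951}\right) - - \frac{28}{43} = \frac{2899}{951} + \frac{28}{43} = \frac{151285}{40893}$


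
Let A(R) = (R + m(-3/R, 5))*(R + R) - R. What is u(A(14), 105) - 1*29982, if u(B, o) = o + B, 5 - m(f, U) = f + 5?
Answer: -29493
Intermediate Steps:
m(f, U) = -f (m(f, U) = 5 - (f + 5) = 5 - (5 + f) = 5 + (-5 - f) = -f)
A(R) = -R + 2*R*(R + 3/R) (A(R) = (R - (-3)/R)*(R + R) - R = (R + 3/R)*(2*R) - R = 2*R*(R + 3/R) - R = -R + 2*R*(R + 3/R))
u(B, o) = B + o
u(A(14), 105) - 1*29982 = ((6 + 14*(-1 + 2*14)) + 105) - 1*29982 = ((6 + 14*(-1 + 28)) + 105) - 29982 = ((6 + 14*27) + 105) - 29982 = ((6 + 378) + 105) - 29982 = (384 + 105) - 29982 = 489 - 29982 = -29493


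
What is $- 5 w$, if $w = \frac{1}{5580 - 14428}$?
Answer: $\frac{5}{8848} \approx 0.0005651$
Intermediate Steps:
$w = - \frac{1}{8848}$ ($w = \frac{1}{-8848} = - \frac{1}{8848} \approx -0.00011302$)
$- 5 w = \left(-5\right) \left(- \frac{1}{8848}\right) = \frac{5}{8848}$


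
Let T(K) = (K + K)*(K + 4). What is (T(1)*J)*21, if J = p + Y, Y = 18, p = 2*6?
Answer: 6300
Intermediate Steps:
p = 12
T(K) = 2*K*(4 + K) (T(K) = (2*K)*(4 + K) = 2*K*(4 + K))
J = 30 (J = 12 + 18 = 30)
(T(1)*J)*21 = ((2*1*(4 + 1))*30)*21 = ((2*1*5)*30)*21 = (10*30)*21 = 300*21 = 6300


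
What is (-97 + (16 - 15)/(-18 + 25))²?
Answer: 459684/49 ≈ 9381.3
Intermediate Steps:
(-97 + (16 - 15)/(-18 + 25))² = (-97 + 1/7)² = (-97 + 1*(⅐))² = (-97 + ⅐)² = (-678/7)² = 459684/49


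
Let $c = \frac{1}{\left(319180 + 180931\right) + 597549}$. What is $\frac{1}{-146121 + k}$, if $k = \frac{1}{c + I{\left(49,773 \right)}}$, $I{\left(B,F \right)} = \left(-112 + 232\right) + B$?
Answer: $- \frac{185504541}{27106107937801} \approx -6.8436 \cdot 10^{-6}$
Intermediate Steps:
$I{\left(B,F \right)} = 120 + B$
$c = \frac{1}{1097660}$ ($c = \frac{1}{500111 + 597549} = \frac{1}{1097660} \approx 9.1103 \cdot 10^{-7}$)
$k = \frac{1097660}{185504541}$ ($k = \frac{1}{\frac{1}{1097660} + \left(120 + 49\right)} = \frac{1}{\frac{1}{1097660} + 169} = \frac{1}{\frac{185504541}{1097660}} = \frac{1097660}{185504541} \approx 0.0059172$)
$\frac{1}{-146121 + k} = \frac{1}{-146121 + \frac{1097660}{185504541}} = \frac{1}{- \frac{27106107937801}{185504541}} = - \frac{185504541}{27106107937801}$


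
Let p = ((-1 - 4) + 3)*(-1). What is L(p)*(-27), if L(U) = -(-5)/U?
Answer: -135/2 ≈ -67.500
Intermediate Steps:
p = 2 (p = (-5 + 3)*(-1) = -2*(-1) = 2)
L(U) = 5/U
L(p)*(-27) = (5/2)*(-27) = -135/2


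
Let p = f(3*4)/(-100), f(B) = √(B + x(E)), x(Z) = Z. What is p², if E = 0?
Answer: 3/2500 ≈ 0.0012000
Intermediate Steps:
f(B) = √B (f(B) = √(B + 0) = √B)
p = -√3/50 (p = √(3*4)/(-100) = √12*(-1/100) = (2*√3)*(-1/100) = -√3/50 ≈ -0.034641)
p² = (-√3/50)² = 3/2500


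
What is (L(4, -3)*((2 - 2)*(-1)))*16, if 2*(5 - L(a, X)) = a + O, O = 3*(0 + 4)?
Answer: 0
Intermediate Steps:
O = 12 (O = 3*4 = 12)
L(a, X) = -1 - a/2 (L(a, X) = 5 - (a + 12)/2 = 5 - (12 + a)/2 = 5 + (-6 - a/2) = -1 - a/2)
(L(4, -3)*((2 - 2)*(-1)))*16 = ((-1 - 1/2*4)*((2 - 2)*(-1)))*16 = ((-1 - 2)*(0*(-1)))*16 = -3*0*16 = 0*16 = 0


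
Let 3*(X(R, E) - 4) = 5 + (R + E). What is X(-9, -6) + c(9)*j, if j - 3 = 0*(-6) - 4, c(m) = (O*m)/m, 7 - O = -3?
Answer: -28/3 ≈ -9.3333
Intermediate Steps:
O = 10 (O = 7 - 1*(-3) = 7 + 3 = 10)
X(R, E) = 17/3 + E/3 + R/3 (X(R, E) = 4 + (5 + (R + E))/3 = 4 + (5 + (E + R))/3 = 4 + (5 + E + R)/3 = 4 + (5/3 + E/3 + R/3) = 17/3 + E/3 + R/3)
c(m) = 10 (c(m) = (10*m)/m = 10)
j = -1 (j = 3 + (0*(-6) - 4) = 3 + (0 - 4) = 3 - 4 = -1)
X(-9, -6) + c(9)*j = (17/3 + (1/3)*(-6) + (1/3)*(-9)) + 10*(-1) = (17/3 - 2 - 3) - 10 = 2/3 - 10 = -28/3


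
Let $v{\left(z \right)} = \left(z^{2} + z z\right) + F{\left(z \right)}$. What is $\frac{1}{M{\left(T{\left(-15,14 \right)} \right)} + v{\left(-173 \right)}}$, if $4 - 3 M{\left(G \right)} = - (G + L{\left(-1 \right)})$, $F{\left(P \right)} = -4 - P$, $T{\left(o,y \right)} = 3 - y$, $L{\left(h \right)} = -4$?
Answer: $\frac{3}{180070} \approx 1.666 \cdot 10^{-5}$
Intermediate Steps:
$v{\left(z \right)} = -4 - z + 2 z^{2}$ ($v{\left(z \right)} = \left(z^{2} + z z\right) - \left(4 + z\right) = \left(z^{2} + z^{2}\right) - \left(4 + z\right) = 2 z^{2} - \left(4 + z\right) = -4 - z + 2 z^{2}$)
$M{\left(G \right)} = \frac{G}{3}$ ($M{\left(G \right)} = \frac{4}{3} - \frac{\left(-1\right) \left(G - 4\right)}{3} = \frac{4}{3} - \frac{\left(-1\right) \left(-4 + G\right)}{3} = \frac{4}{3} - \frac{4 - G}{3} = \frac{4}{3} + \left(- \frac{4}{3} + \frac{G}{3}\right) = \frac{G}{3}$)
$\frac{1}{M{\left(T{\left(-15,14 \right)} \right)} + v{\left(-173 \right)}} = \frac{1}{\frac{3 - 14}{3} - \left(-169 - 59858\right)} = \frac{1}{\frac{3 - 14}{3} + \left(-4 + 173 + 2 \cdot 29929\right)} = \frac{1}{\frac{1}{3} \left(-11\right) + \left(-4 + 173 + 59858\right)} = \frac{1}{- \frac{11}{3} + 60027} = \frac{1}{\frac{180070}{3}} = \frac{3}{180070}$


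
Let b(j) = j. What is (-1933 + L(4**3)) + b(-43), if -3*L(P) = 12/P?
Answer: -31617/16 ≈ -1976.1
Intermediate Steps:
L(P) = -4/P
(-1933 + L(4**3)) + b(-43) = (-1933 - 4/(4**3)) - 43 = (-1933 - 4/64) - 43 = (-1933 - 4*1/64) - 43 = (-1933 - 1/16) - 43 = -30929/16 - 43 = -31617/16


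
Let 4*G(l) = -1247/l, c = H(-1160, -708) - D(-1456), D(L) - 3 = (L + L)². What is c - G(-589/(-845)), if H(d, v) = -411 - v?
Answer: -19976530485/2356 ≈ -8.4790e+6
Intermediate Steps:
D(L) = 3 + 4*L² (D(L) = 3 + (L + L)² = 3 + (2*L)² = 3 + 4*L²)
c = -8479450 (c = (-411 - 1*(-708)) - (3 + 4*(-1456)²) = (-411 + 708) - (3 + 4*2119936) = 297 - (3 + 8479744) = 297 - 1*8479747 = 297 - 8479747 = -8479450)
G(l) = -1247/(4*l) (G(l) = (-1247/l)/4 = -1247/(4*l))
c - G(-589/(-845)) = -8479450 - (-1247)/(4*((-589/(-845)))) = -8479450 - (-1247)/(4*((-589*(-1/845)))) = -8479450 - (-1247)/(4*589/845) = -8479450 - (-1247)*845/(4*589) = -8479450 - 1*(-1053715/2356) = -8479450 + 1053715/2356 = -19976530485/2356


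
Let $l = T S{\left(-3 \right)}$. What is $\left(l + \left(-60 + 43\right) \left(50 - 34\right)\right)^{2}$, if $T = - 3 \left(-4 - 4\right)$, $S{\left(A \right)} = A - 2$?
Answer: $153664$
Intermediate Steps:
$S{\left(A \right)} = -2 + A$
$T = 24$ ($T = \left(-3\right) \left(-8\right) = 24$)
$l = -120$ ($l = 24 \left(-2 - 3\right) = 24 \left(-5\right) = -120$)
$\left(l + \left(-60 + 43\right) \left(50 - 34\right)\right)^{2} = \left(-120 + \left(-60 + 43\right) \left(50 - 34\right)\right)^{2} = \left(-120 - 272\right)^{2} = \left(-392\right)^{2} = 153664$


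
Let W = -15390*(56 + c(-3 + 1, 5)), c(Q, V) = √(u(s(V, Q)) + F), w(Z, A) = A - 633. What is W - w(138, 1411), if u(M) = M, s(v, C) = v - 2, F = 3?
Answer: -862618 - 15390*√6 ≈ -9.0032e+5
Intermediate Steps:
w(Z, A) = -633 + A
s(v, C) = -2 + v
c(Q, V) = √(1 + V) (c(Q, V) = √((-2 + V) + 3) = √(1 + V))
W = -861840 - 15390*√6 (W = -15390*(56 + √(1 + 5)) = -15390*(56 + √6) = -861840 - 15390*√6 ≈ -8.9954e+5)
W - w(138, 1411) = (-861840 - 15390*√6) - (-633 + 1411) = (-861840 - 15390*√6) - 1*778 = (-861840 - 15390*√6) - 778 = -862618 - 15390*√6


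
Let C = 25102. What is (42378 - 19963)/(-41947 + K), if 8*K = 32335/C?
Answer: -4501290640/8423596417 ≈ -0.53437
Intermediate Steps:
K = 32335/200816 (K = (32335/25102)/8 = (32335*(1/25102))/8 = (⅛)*(32335/25102) = 32335/200816 ≈ 0.16102)
(42378 - 19963)/(-41947 + K) = (42378 - 19963)/(-41947 + 32335/200816) = 22415/(-8423596417/200816) = 22415*(-200816/8423596417) = -4501290640/8423596417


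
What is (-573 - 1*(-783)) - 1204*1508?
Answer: -1815422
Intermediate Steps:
(-573 - 1*(-783)) - 1204*1508 = (-573 + 783) - 1815632 = 210 - 1815632 = -1815422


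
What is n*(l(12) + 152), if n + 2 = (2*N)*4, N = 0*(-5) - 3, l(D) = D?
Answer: -4264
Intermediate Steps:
N = -3 (N = 0 - 3 = -3)
n = -26 (n = -2 + (2*(-3))*4 = -2 - 6*4 = -2 - 24 = -26)
n*(l(12) + 152) = -26*(12 + 152) = -26*164 = -4264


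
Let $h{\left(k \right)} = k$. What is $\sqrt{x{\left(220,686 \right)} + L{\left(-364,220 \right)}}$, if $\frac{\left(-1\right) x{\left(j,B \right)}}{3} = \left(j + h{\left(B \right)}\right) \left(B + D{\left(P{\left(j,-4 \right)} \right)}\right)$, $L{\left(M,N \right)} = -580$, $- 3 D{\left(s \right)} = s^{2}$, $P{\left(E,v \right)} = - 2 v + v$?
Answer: $14 i \sqrt{9442} \approx 1360.4 i$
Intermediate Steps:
$P{\left(E,v \right)} = - v$
$D{\left(s \right)} = - \frac{s^{2}}{3}$
$x{\left(j,B \right)} = - 3 \left(- \frac{16}{3} + B\right) \left(B + j\right)$ ($x{\left(j,B \right)} = - 3 \left(j + B\right) \left(B - \frac{\left(\left(-1\right) \left(-4\right)\right)^{2}}{3}\right) = - 3 \left(B + j\right) \left(B - \frac{4^{2}}{3}\right) = - 3 \left(B + j\right) \left(B - \frac{16}{3}\right) = - 3 \left(B + j\right) \left(- \frac{16}{3} + B\right) = - 3 \left(- \frac{16}{3} + B\right) \left(B + j\right)$)
$\sqrt{x{\left(220,686 \right)} + L{\left(-364,220 \right)}} = \sqrt{\left(- 3 \cdot 686^{2} + 16 \cdot 686 + 16 \cdot 220 - 2058 \cdot 220\right) - 580} = \sqrt{\left(\left(-3\right) 470596 + 10976 + 3520 - 452760\right) - 580} = \sqrt{\left(-1411788 + 10976 + 3520 - 452760\right) - 580} = \sqrt{-1850052 - 580} = \sqrt{-1850632} = 14 i \sqrt{9442}$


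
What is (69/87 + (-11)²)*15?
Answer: 52980/29 ≈ 1826.9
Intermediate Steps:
(69/87 + (-11)²)*15 = (69*(1/87) + 121)*15 = (23/29 + 121)*15 = (3532/29)*15 = 52980/29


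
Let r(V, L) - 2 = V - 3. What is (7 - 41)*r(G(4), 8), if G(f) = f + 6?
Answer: -306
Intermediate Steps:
G(f) = 6 + f
r(V, L) = -1 + V (r(V, L) = 2 + (V - 3) = 2 + (-3 + V) = -1 + V)
(7 - 41)*r(G(4), 8) = (7 - 41)*(-1 + (6 + 4)) = -34*(-1 + 10) = -34*9 = -306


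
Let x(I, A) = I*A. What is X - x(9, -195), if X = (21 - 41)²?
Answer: 2155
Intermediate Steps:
X = 400 (X = (-20)² = 400)
x(I, A) = A*I
X - x(9, -195) = 400 - (-195)*9 = 400 - 1*(-1755) = 400 + 1755 = 2155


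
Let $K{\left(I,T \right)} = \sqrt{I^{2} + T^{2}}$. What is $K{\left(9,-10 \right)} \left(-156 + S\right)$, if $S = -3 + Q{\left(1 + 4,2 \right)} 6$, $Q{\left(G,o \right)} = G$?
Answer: $- 129 \sqrt{181} \approx -1735.5$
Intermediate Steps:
$S = 27$ ($S = -3 + \left(1 + 4\right) 6 = -3 + 5 \cdot 6 = -3 + 30 = 27$)
$K{\left(9,-10 \right)} \left(-156 + S\right) = \sqrt{9^{2} + \left(-10\right)^{2}} \left(-156 + 27\right) = \sqrt{81 + 100} \left(-129\right) = \sqrt{181} \left(-129\right) = - 129 \sqrt{181}$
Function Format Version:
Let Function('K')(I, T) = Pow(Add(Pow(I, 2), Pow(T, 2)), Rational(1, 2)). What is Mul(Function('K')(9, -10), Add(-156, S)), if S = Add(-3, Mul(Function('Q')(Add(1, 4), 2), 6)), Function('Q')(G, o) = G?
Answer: Mul(-129, Pow(181, Rational(1, 2))) ≈ -1735.5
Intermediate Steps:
S = 27 (S = Add(-3, Mul(Add(1, 4), 6)) = Add(-3, Mul(5, 6)) = Add(-3, 30) = 27)
Mul(Function('K')(9, -10), Add(-156, S)) = Mul(Pow(Add(Pow(9, 2), Pow(-10, 2)), Rational(1, 2)), Add(-156, 27)) = Mul(Pow(Add(81, 100), Rational(1, 2)), -129) = Mul(Pow(181, Rational(1, 2)), -129) = Mul(-129, Pow(181, Rational(1, 2)))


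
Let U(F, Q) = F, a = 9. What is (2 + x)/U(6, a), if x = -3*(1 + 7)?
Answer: -11/3 ≈ -3.6667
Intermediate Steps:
x = -24 (x = -3*8 = -24)
(2 + x)/U(6, a) = (2 - 24)/6 = -22*⅙ = -11/3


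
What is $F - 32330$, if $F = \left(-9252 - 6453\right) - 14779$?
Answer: $-62814$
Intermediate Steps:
$F = -30484$ ($F = -15705 - 14779 = -30484$)
$F - 32330 = -30484 - 32330 = -62814$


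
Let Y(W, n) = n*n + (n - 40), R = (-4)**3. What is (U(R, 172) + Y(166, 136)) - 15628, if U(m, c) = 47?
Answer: 3011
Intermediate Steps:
R = -64
Y(W, n) = -40 + n + n**2 (Y(W, n) = n**2 + (-40 + n) = -40 + n + n**2)
(U(R, 172) + Y(166, 136)) - 15628 = (47 + (-40 + 136 + 136**2)) - 15628 = (47 + (-40 + 136 + 18496)) - 15628 = (47 + 18592) - 15628 = 18639 - 15628 = 3011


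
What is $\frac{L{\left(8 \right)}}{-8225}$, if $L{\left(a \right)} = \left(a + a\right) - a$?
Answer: $- \frac{8}{8225} \approx -0.00097264$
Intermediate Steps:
$L{\left(a \right)} = a$ ($L{\left(a \right)} = 2 a - a = a$)
$\frac{L{\left(8 \right)}}{-8225} = \frac{8}{-8225} = 8 \left(- \frac{1}{8225}\right) = - \frac{8}{8225}$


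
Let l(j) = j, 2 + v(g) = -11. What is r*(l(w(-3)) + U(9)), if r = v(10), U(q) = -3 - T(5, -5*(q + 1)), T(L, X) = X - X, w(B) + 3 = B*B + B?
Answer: 0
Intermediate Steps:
v(g) = -13 (v(g) = -2 - 11 = -13)
w(B) = -3 + B + B² (w(B) = -3 + (B*B + B) = -3 + (B² + B) = -3 + (B + B²) = -3 + B + B²)
T(L, X) = 0
U(q) = -3 (U(q) = -3 - 1*0 = -3 + 0 = -3)
r = -13
r*(l(w(-3)) + U(9)) = -13*((-3 - 3 + (-3)²) - 3) = -13*((-3 - 3 + 9) - 3) = -13*(3 - 3) = -13*0 = 0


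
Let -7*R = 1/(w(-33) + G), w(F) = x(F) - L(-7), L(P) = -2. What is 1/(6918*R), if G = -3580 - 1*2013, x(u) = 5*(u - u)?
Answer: 39137/6918 ≈ 5.6573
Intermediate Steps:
x(u) = 0 (x(u) = 5*0 = 0)
G = -5593 (G = -3580 - 2013 = -5593)
w(F) = 2 (w(F) = 0 - 1*(-2) = 0 + 2 = 2)
R = 1/39137 (R = -1/(7*(2 - 5593)) = -⅐/(-5591) = -⅐*(-1/5591) = 1/39137 ≈ 2.5551e-5)
1/(6918*R) = 1/(6918*(1/39137)) = (1/6918)*39137 = 39137/6918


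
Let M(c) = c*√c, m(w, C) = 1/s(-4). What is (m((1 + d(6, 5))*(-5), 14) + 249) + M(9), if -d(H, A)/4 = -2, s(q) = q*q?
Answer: 4417/16 ≈ 276.06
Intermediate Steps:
s(q) = q²
d(H, A) = 8 (d(H, A) = -4*(-2) = 8)
m(w, C) = 1/16 (m(w, C) = 1/((-4)²) = 1/16)
M(c) = c^(3/2)
(m((1 + d(6, 5))*(-5), 14) + 249) + M(9) = (1/16 + 249) + 9^(3/2) = 3985/16 + 27 = 4417/16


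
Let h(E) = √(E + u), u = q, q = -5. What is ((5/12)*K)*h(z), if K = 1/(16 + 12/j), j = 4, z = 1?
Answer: 5*I/114 ≈ 0.04386*I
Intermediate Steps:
u = -5
K = 1/19 (K = 1/(16 + 12/4) = 1/(16 + 12*(¼)) = 1/(16 + 3) = 1/19 ≈ 0.052632)
h(E) = √(-5 + E) (h(E) = √(E - 5) = √(-5 + E))
((5/12)*K)*h(z) = ((5/12)*(1/19))*√(-5 + 1) = ((5*(1/12))*(1/19))*√(-4) = ((5/12)*(1/19))*(2*I) = 5*(2*I)/228 = 5*I/114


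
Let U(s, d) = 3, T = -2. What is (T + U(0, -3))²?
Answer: 1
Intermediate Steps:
(T + U(0, -3))² = (-2 + 3)² = 1² = 1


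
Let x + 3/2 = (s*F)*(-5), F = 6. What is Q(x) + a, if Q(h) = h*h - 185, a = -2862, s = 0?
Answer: -12179/4 ≈ -3044.8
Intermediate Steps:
x = -3/2 (x = -3/2 + (0*6)*(-5) = -3/2 + 0*(-5) = -3/2 + 0 = -3/2 ≈ -1.5000)
Q(h) = -185 + h² (Q(h) = h² - 185 = -185 + h²)
Q(x) + a = (-185 + (-3/2)²) - 2862 = (-185 + 9/4) - 2862 = -731/4 - 2862 = -12179/4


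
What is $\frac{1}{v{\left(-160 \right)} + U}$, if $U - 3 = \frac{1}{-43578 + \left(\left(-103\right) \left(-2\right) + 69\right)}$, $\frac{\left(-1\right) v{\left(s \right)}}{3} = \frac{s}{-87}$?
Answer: $- \frac{1255787}{3161148} \approx -0.39726$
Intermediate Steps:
$v{\left(s \right)} = \frac{s}{29}$ ($v{\left(s \right)} = - 3 \frac{s}{-87} = - 3 s \left(- \frac{1}{87}\right) = - 3 \left(- \frac{s}{87}\right) = \frac{s}{29}$)
$U = \frac{129908}{43303}$ ($U = 3 + \frac{1}{-43578 + \left(\left(-103\right) \left(-2\right) + 69\right)} = 3 + \frac{1}{-43578 + \left(206 + 69\right)} = 3 + \frac{1}{-43578 + 275} = 3 + \frac{1}{-43303} = 3 - \frac{1}{43303} = \frac{129908}{43303} \approx 3.0$)
$\frac{1}{v{\left(-160 \right)} + U} = \frac{1}{\frac{1}{29} \left(-160\right) + \frac{129908}{43303}} = \frac{1}{- \frac{160}{29} + \frac{129908}{43303}} = \frac{1}{- \frac{3161148}{1255787}} = - \frac{1255787}{3161148}$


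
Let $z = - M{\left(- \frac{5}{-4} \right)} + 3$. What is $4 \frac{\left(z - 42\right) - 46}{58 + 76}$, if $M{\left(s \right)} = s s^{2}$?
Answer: $- \frac{5565}{2144} \approx -2.5956$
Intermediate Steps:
$M{\left(s \right)} = s^{3}$
$z = \frac{67}{64}$ ($z = - \left(- \frac{5}{-4}\right)^{3} + 3 = - \left(\left(-5\right) \left(- \frac{1}{4}\right)\right)^{3} + 3 = - \left(\frac{5}{4}\right)^{3} + 3 = \left(-1\right) \frac{125}{64} + 3 = - \frac{125}{64} + 3 = \frac{67}{64} \approx 1.0469$)
$4 \frac{\left(z - 42\right) - 46}{58 + 76} = 4 \frac{\left(\frac{67}{64} - 42\right) - 46}{58 + 76} = 4 \frac{\left(\frac{67}{64} - 42\right) - 46}{134} = 4 \left(- \frac{2621}{64} - 46\right) \frac{1}{134} = 4 \left(\left(- \frac{5565}{64}\right) \frac{1}{134}\right) = 4 \left(- \frac{5565}{8576}\right) = - \frac{5565}{2144}$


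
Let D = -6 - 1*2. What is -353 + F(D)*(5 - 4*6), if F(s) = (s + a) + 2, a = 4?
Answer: -315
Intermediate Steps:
D = -8 (D = -6 - 2 = -8)
F(s) = 6 + s (F(s) = (s + 4) + 2 = (4 + s) + 2 = 6 + s)
-353 + F(D)*(5 - 4*6) = -353 + (6 - 8)*(5 - 4*6) = -353 - 2*(5 - 24) = -353 - 2*(-19) = -353 + 38 = -315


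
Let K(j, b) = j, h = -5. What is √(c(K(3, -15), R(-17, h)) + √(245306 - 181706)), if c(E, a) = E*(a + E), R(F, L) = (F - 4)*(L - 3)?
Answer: √(513 + 20*√159) ≈ 27.662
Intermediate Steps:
R(F, L) = (-4 + F)*(-3 + L)
c(E, a) = E*(E + a)
√(c(K(3, -15), R(-17, h)) + √(245306 - 181706)) = √(3*(3 + (12 - 4*(-5) - 3*(-17) - 17*(-5))) + √(245306 - 181706)) = √(3*(3 + (12 + 20 + 51 + 85)) + √63600) = √(3*(3 + 168) + 20*√159) = √(3*171 + 20*√159) = √(513 + 20*√159)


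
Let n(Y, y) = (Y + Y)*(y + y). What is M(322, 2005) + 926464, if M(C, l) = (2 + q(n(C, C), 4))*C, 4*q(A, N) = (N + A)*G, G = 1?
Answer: 34313678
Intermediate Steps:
n(Y, y) = 4*Y*y (n(Y, y) = (2*Y)*(2*y) = 4*Y*y)
q(A, N) = A/4 + N/4 (q(A, N) = ((N + A)*1)/4 = ((A + N)*1)/4 = (A + N)/4 = A/4 + N/4)
M(C, l) = C*(3 + C²) (M(C, l) = (2 + ((4*C*C)/4 + (¼)*4))*C = (2 + ((4*C²)/4 + 1))*C = (2 + (C² + 1))*C = (2 + (1 + C²))*C = (3 + C²)*C = C*(3 + C²))
M(322, 2005) + 926464 = 322*(3 + 322²) + 926464 = 322*(3 + 103684) + 926464 = 322*103687 + 926464 = 33387214 + 926464 = 34313678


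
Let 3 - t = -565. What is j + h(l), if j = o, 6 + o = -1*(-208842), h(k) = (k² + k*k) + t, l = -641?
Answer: 1031166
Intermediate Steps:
t = 568 (t = 3 - 1*(-565) = 3 + 565 = 568)
h(k) = 568 + 2*k² (h(k) = (k² + k*k) + 568 = (k² + k²) + 568 = 2*k² + 568 = 568 + 2*k²)
o = 208836 (o = -6 - 1*(-208842) = -6 + 208842 = 208836)
j = 208836
j + h(l) = 208836 + (568 + 2*(-641)²) = 208836 + (568 + 2*410881) = 208836 + (568 + 821762) = 208836 + 822330 = 1031166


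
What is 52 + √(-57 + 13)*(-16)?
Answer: 52 - 32*I*√11 ≈ 52.0 - 106.13*I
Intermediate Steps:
52 + √(-57 + 13)*(-16) = 52 + √(-44)*(-16) = 52 + (2*I*√11)*(-16) = 52 - 32*I*√11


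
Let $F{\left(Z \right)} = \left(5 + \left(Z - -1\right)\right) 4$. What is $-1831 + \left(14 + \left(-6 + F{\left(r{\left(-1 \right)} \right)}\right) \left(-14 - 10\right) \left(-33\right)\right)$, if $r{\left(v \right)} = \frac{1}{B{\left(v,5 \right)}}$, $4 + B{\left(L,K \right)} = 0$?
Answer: $11647$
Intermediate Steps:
$B{\left(L,K \right)} = -4$ ($B{\left(L,K \right)} = -4 + 0 = -4$)
$r{\left(v \right)} = - \frac{1}{4}$ ($r{\left(v \right)} = \frac{1}{-4} = - \frac{1}{4}$)
$F{\left(Z \right)} = 24 + 4 Z$ ($F{\left(Z \right)} = \left(5 + \left(Z + 1\right)\right) 4 = \left(5 + \left(1 + Z\right)\right) 4 = \left(6 + Z\right) 4 = 24 + 4 Z$)
$-1831 + \left(14 + \left(-6 + F{\left(r{\left(-1 \right)} \right)}\right) \left(-14 - 10\right) \left(-33\right)\right) = -1831 + \left(14 + \left(-6 + \left(24 + 4 \left(- \frac{1}{4}\right)\right)\right) \left(-14 - 10\right) \left(-33\right)\right) = -1831 + \left(14 + \left(-6 + \left(24 - 1\right)\right) \left(-24\right) \left(-33\right)\right) = -1831 + \left(14 + \left(-6 + 23\right) \left(-24\right) \left(-33\right)\right) = -1831 + \left(14 + 17 \left(-24\right) \left(-33\right)\right) = -1831 + \left(14 - -13464\right) = -1831 + \left(14 + 13464\right) = -1831 + 13478 = 11647$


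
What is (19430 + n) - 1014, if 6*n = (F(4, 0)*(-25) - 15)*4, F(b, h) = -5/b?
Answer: 110561/6 ≈ 18427.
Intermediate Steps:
n = 65/6 (n = ((-5/4*(-25) - 15)*4)/6 = ((125/4 - 15)*4)/6 = ((65/4)*4)/6 = (⅙)*65 = 65/6 ≈ 10.833)
(19430 + n) - 1014 = (19430 + 65/6) - 1014 = 116645/6 - 1014 = 110561/6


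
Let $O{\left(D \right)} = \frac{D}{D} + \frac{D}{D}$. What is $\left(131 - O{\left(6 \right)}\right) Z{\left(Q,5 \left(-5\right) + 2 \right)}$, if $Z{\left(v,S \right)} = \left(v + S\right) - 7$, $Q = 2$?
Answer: $-3612$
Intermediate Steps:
$O{\left(D \right)} = 2$ ($O{\left(D \right)} = 1 + 1 = 2$)
$Z{\left(v,S \right)} = -7 + S + v$ ($Z{\left(v,S \right)} = \left(S + v\right) - 7 = -7 + S + v$)
$\left(131 - O{\left(6 \right)}\right) Z{\left(Q,5 \left(-5\right) + 2 \right)} = \left(131 - 2\right) \left(-7 + \left(5 \left(-5\right) + 2\right) + 2\right) = \left(131 - 2\right) \left(-7 + \left(-25 + 2\right) + 2\right) = 129 \left(-7 - 23 + 2\right) = 129 \left(-28\right) = -3612$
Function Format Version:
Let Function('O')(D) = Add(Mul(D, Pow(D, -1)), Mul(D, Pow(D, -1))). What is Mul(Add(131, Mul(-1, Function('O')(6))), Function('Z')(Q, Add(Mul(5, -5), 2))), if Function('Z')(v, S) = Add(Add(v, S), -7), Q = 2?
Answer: -3612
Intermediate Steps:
Function('O')(D) = 2 (Function('O')(D) = Add(1, 1) = 2)
Function('Z')(v, S) = Add(-7, S, v) (Function('Z')(v, S) = Add(Add(S, v), -7) = Add(-7, S, v))
Mul(Add(131, Mul(-1, Function('O')(6))), Function('Z')(Q, Add(Mul(5, -5), 2))) = Mul(Add(131, Mul(-1, 2)), Add(-7, Add(Mul(5, -5), 2), 2)) = Mul(Add(131, -2), Add(-7, Add(-25, 2), 2)) = Mul(129, Add(-7, -23, 2)) = Mul(129, -28) = -3612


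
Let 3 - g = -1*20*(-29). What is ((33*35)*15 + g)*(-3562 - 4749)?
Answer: -139192628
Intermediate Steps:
g = -577 (g = 3 - (-1*20)*(-29) = 3 - (-20)*(-29) = 3 - 1*580 = 3 - 580 = -577)
((33*35)*15 + g)*(-3562 - 4749) = ((33*35)*15 - 577)*(-3562 - 4749) = (1155*15 - 577)*(-8311) = (17325 - 577)*(-8311) = 16748*(-8311) = -139192628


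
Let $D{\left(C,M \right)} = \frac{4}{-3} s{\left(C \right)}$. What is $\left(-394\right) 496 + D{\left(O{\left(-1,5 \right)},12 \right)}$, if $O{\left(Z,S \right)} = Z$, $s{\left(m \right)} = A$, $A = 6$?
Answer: $-195432$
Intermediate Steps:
$s{\left(m \right)} = 6$
$D{\left(C,M \right)} = -8$ ($D{\left(C,M \right)} = \frac{4}{-3} \cdot 6 = 4 \left(- \frac{1}{3}\right) 6 = \left(- \frac{4}{3}\right) 6 = -8$)
$\left(-394\right) 496 + D{\left(O{\left(-1,5 \right)},12 \right)} = \left(-394\right) 496 - 8 = -195424 - 8 = -195432$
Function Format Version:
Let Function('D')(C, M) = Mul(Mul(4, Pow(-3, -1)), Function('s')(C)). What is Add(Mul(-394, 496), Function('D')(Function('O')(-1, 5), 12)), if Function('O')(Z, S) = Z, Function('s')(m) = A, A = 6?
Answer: -195432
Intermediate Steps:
Function('s')(m) = 6
Function('D')(C, M) = -8 (Function('D')(C, M) = Mul(Mul(4, Pow(-3, -1)), 6) = Mul(Mul(4, Rational(-1, 3)), 6) = Mul(Rational(-4, 3), 6) = -8)
Add(Mul(-394, 496), Function('D')(Function('O')(-1, 5), 12)) = Add(Mul(-394, 496), -8) = Add(-195424, -8) = -195432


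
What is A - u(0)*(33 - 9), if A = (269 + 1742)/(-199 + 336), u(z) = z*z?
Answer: 2011/137 ≈ 14.679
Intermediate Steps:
u(z) = z**2
A = 2011/137 ≈ 14.679
A - u(0)*(33 - 9) = 2011/137 - 0**2*(33 - 9) = 2011/137 - 0*24 = 2011/137 - 1*0 = 2011/137 + 0 = 2011/137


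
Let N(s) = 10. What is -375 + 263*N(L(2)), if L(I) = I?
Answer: 2255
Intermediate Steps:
-375 + 263*N(L(2)) = -375 + 263*10 = -375 + 2630 = 2255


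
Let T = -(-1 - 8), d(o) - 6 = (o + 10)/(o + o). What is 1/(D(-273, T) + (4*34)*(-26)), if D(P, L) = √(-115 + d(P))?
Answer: -1930656/6826858867 - I*√32351046/6826858867 ≈ -0.0002828 - 8.3315e-7*I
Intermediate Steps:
d(o) = 6 + (10 + o)/(2*o) (d(o) = 6 + (o + 10)/(o + o) = 6 + (10 + o)/((2*o)) = 6 + (10 + o)*(1/(2*o)) = 6 + (10 + o)/(2*o))
T = 9 (T = -1*(-9) = 9)
D(P, L) = √(-217/2 + 5/P) (D(P, L) = √(-115 + (13/2 + 5/P)) = √(-217/2 + 5/P))
1/(D(-273, T) + (4*34)*(-26)) = 1/(√(-434 + 20/(-273))/2 + (4*34)*(-26)) = 1/(√(-434 + 20*(-1/273))/2 + 136*(-26)) = 1/(√(-434 - 20/273)/2 - 3536) = 1/(√(-118502/273)/2 - 3536) = 1/((I*√32351046/273)/2 - 3536) = 1/(I*√32351046/546 - 3536) = 1/(-3536 + I*√32351046/546)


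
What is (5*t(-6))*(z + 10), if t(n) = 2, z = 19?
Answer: 290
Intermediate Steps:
(5*t(-6))*(z + 10) = (5*2)*(19 + 10) = 10*29 = 290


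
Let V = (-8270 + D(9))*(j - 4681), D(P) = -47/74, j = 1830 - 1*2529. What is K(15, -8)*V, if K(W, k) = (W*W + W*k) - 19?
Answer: 141586326180/37 ≈ 3.8267e+9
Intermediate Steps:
j = -699 (j = 1830 - 2529 = -699)
D(P) = -47/74 (D(P) = -47*1/74 = -47/74)
K(W, k) = -19 + W² + W*k (K(W, k) = (W² + W*k) - 19 = -19 + W² + W*k)
V = 1646352630/37 (V = (-8270 - 47/74)*(-699 - 4681) = -612027/74*(-5380) = 1646352630/37 ≈ 4.4496e+7)
K(15, -8)*V = (-19 + 15² + 15*(-8))*(1646352630/37) = (-19 + 225 - 120)*(1646352630/37) = 86*(1646352630/37) = 141586326180/37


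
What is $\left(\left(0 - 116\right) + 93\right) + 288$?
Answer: $265$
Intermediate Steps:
$\left(\left(0 - 116\right) + 93\right) + 288 = \left(-116 + 93\right) + 288 = -23 + 288 = 265$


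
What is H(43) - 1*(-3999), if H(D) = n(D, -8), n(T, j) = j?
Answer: 3991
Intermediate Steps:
H(D) = -8
H(43) - 1*(-3999) = -8 - 1*(-3999) = -8 + 3999 = 3991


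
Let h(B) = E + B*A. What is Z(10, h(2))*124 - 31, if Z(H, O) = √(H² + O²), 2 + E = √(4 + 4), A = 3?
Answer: -31 + 248*√(31 + 4*√2) ≈ 1470.5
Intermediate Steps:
E = -2 + 2*√2 (E = -2 + √(4 + 4) = -2 + √8 = -2 + 2*√2 ≈ 0.82843)
h(B) = -2 + 2*√2 + 3*B (h(B) = (-2 + 2*√2) + B*3 = (-2 + 2*√2) + 3*B = -2 + 2*√2 + 3*B)
Z(10, h(2))*124 - 31 = √(10² + (-2 + 2*√2 + 3*2)²)*124 - 31 = √(100 + (-2 + 2*√2 + 6)²)*124 - 31 = √(100 + (4 + 2*√2)²)*124 - 31 = 124*√(100 + (4 + 2*√2)²) - 31 = -31 + 124*√(100 + (4 + 2*√2)²)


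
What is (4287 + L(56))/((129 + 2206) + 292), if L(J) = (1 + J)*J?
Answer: 7479/2627 ≈ 2.8470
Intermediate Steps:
L(J) = J*(1 + J)
(4287 + L(56))/((129 + 2206) + 292) = (4287 + 56*(1 + 56))/((129 + 2206) + 292) = (4287 + 56*57)/(2335 + 292) = (4287 + 3192)/2627 = 7479*(1/2627) = 7479/2627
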